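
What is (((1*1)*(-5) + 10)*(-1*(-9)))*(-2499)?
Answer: -112455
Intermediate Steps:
(((1*1)*(-5) + 10)*(-1*(-9)))*(-2499) = ((1*(-5) + 10)*9)*(-2499) = ((-5 + 10)*9)*(-2499) = (5*9)*(-2499) = 45*(-2499) = -112455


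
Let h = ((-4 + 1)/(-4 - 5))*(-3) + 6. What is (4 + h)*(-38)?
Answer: -342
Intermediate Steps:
h = 5 (h = -3/(-9)*(-3) + 6 = -3*(-⅑)*(-3) + 6 = (⅓)*(-3) + 6 = -1 + 6 = 5)
(4 + h)*(-38) = (4 + 5)*(-38) = 9*(-38) = -342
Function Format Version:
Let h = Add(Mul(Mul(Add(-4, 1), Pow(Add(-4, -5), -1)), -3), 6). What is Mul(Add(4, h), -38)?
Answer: -342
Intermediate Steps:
h = 5 (h = Add(Mul(Mul(-3, Pow(-9, -1)), -3), 6) = Add(Mul(Mul(-3, Rational(-1, 9)), -3), 6) = Add(Mul(Rational(1, 3), -3), 6) = Add(-1, 6) = 5)
Mul(Add(4, h), -38) = Mul(Add(4, 5), -38) = Mul(9, -38) = -342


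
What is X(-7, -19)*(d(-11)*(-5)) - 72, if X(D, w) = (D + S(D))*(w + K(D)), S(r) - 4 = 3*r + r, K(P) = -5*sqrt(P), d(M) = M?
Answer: 32323 + 8525*I*sqrt(7) ≈ 32323.0 + 22555.0*I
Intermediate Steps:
S(r) = 4 + 4*r (S(r) = 4 + (3*r + r) = 4 + 4*r)
X(D, w) = (4 + 5*D)*(w - 5*sqrt(D)) (X(D, w) = (D + (4 + 4*D))*(w - 5*sqrt(D)) = (4 + 5*D)*(w - 5*sqrt(D)))
X(-7, -19)*(d(-11)*(-5)) - 72 = (-(-175)*I*sqrt(7) - 20*I*sqrt(7) + 4*(-19) + 5*(-7)*(-19))*(-11*(-5)) - 72 = (-(-175)*I*sqrt(7) - 20*I*sqrt(7) - 76 + 665)*55 - 72 = (175*I*sqrt(7) - 20*I*sqrt(7) - 76 + 665)*55 - 72 = (589 + 155*I*sqrt(7))*55 - 72 = (32395 + 8525*I*sqrt(7)) - 72 = 32323 + 8525*I*sqrt(7)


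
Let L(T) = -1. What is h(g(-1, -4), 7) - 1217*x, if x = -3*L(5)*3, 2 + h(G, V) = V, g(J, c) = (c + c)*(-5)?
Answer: -10948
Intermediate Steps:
g(J, c) = -10*c (g(J, c) = (2*c)*(-5) = -10*c)
h(G, V) = -2 + V
x = 9 (x = -3*(-1)*3 = 3*3 = 9)
h(g(-1, -4), 7) - 1217*x = (-2 + 7) - 1217*9 = 5 - 10953 = -10948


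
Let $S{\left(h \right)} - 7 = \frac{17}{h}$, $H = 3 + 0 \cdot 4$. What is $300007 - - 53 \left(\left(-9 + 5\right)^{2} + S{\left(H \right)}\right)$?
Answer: $\frac{904579}{3} \approx 3.0153 \cdot 10^{5}$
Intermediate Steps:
$H = 3$ ($H = 3 + 0 = 3$)
$S{\left(h \right)} = 7 + \frac{17}{h}$
$300007 - - 53 \left(\left(-9 + 5\right)^{2} + S{\left(H \right)}\right) = 300007 - - 53 \left(\left(-9 + 5\right)^{2} + \left(7 + \frac{17}{3}\right)\right) = 300007 - - 53 \left(\left(-4\right)^{2} + \left(7 + 17 \cdot \frac{1}{3}\right)\right) = 300007 - - 53 \left(16 + \left(7 + \frac{17}{3}\right)\right) = 300007 - - 53 \left(16 + \frac{38}{3}\right) = 300007 - \left(-53\right) \frac{86}{3} = 300007 - - \frac{4558}{3} = 300007 + \frac{4558}{3} = \frac{904579}{3}$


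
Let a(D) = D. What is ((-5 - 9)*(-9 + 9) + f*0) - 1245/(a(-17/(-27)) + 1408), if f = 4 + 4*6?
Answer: -33615/38033 ≈ -0.88384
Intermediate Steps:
f = 28 (f = 4 + 24 = 28)
((-5 - 9)*(-9 + 9) + f*0) - 1245/(a(-17/(-27)) + 1408) = ((-5 - 9)*(-9 + 9) + 28*0) - 1245/(-17/(-27) + 1408) = (-14*0 + 0) - 1245/(-17*(-1/27) + 1408) = (0 + 0) - 1245/(17/27 + 1408) = 0 - 1245/38033/27 = 0 - 1245*27/38033 = 0 - 33615/38033 = -33615/38033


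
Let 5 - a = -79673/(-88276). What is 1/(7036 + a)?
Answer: 88276/621471643 ≈ 0.00014204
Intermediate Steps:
a = 361707/88276 (a = 5 - (-79673)/(-88276) = 5 - (-79673)*(-1)/88276 = 5 - 1*79673/88276 = 5 - 79673/88276 = 361707/88276 ≈ 4.0975)
1/(7036 + a) = 1/(7036 + 361707/88276) = 1/(621471643/88276) = 88276/621471643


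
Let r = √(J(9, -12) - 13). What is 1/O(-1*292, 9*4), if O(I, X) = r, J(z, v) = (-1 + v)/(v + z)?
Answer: -I*√78/26 ≈ -0.33968*I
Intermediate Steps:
J(z, v) = (-1 + v)/(v + z)
r = I*√78/3 (r = √((-1 - 12)/(-12 + 9) - 13) = √(-13/(-3) - 13) = √(-⅓*(-13) - 13) = √(13/3 - 13) = √(-26/3) = I*√78/3 ≈ 2.9439*I)
O(I, X) = I*√78/3
1/O(-1*292, 9*4) = 1/(I*√78/3) = -I*√78/26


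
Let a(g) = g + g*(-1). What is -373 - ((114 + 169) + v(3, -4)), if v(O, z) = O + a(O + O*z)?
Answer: -659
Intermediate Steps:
a(g) = 0 (a(g) = g - g = 0)
v(O, z) = O (v(O, z) = O + 0 = O)
-373 - ((114 + 169) + v(3, -4)) = -373 - ((114 + 169) + 3) = -373 - (283 + 3) = -373 - 1*286 = -373 - 286 = -659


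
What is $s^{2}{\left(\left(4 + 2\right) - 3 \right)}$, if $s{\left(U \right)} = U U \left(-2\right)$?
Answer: $324$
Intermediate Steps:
$s{\left(U \right)} = - 2 U^{2}$ ($s{\left(U \right)} = U \left(- 2 U\right) = - 2 U^{2}$)
$s^{2}{\left(\left(4 + 2\right) - 3 \right)} = \left(- 2 \left(\left(4 + 2\right) - 3\right)^{2}\right)^{2} = \left(- 2 \left(6 + \left(-5 + 2\right)\right)^{2}\right)^{2} = \left(- 2 \left(6 - 3\right)^{2}\right)^{2} = \left(- 2 \cdot 3^{2}\right)^{2} = \left(\left(-2\right) 9\right)^{2} = \left(-18\right)^{2} = 324$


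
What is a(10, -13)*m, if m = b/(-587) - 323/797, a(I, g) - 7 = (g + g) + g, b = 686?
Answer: 23562976/467839 ≈ 50.366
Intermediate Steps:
a(I, g) = 7 + 3*g (a(I, g) = 7 + ((g + g) + g) = 7 + (2*g + g) = 7 + 3*g)
m = -736343/467839 (m = 686/(-587) - 323/797 = 686*(-1/587) - 323*1/797 = -686/587 - 323/797 = -736343/467839 ≈ -1.5739)
a(10, -13)*m = (7 + 3*(-13))*(-736343/467839) = (7 - 39)*(-736343/467839) = -32*(-736343/467839) = 23562976/467839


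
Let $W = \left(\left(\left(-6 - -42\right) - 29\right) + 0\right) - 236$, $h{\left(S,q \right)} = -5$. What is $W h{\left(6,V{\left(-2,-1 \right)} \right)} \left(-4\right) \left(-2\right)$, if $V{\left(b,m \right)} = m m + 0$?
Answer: $9160$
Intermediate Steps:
$V{\left(b,m \right)} = m^{2}$ ($V{\left(b,m \right)} = m^{2} + 0 = m^{2}$)
$W = -229$ ($W = \left(\left(\left(-6 + 42\right) - 29\right) + 0\right) - 236 = \left(\left(36 - 29\right) + 0\right) - 236 = \left(7 + 0\right) - 236 = 7 - 236 = -229$)
$W h{\left(6,V{\left(-2,-1 \right)} \right)} \left(-4\right) \left(-2\right) = - 229 \left(-5\right) \left(-4\right) \left(-2\right) = - 229 \cdot 20 \left(-2\right) = \left(-229\right) \left(-40\right) = 9160$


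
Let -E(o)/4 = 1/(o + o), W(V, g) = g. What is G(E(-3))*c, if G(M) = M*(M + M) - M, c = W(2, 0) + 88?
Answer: 176/9 ≈ 19.556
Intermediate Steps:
c = 88 (c = 0 + 88 = 88)
E(o) = -2/o (E(o) = -4/(o + o) = -4*1/(2*o) = -2/o)
G(M) = -M + 2*M² (G(M) = M*(2*M) - M = 2*M² - M = -M + 2*M²)
G(E(-3))*c = ((-2/(-3))*(-1 + 2*(-2/(-3))))*88 = ((-2*(-⅓))*(-1 + 2*(-2*(-⅓))))*88 = (2*(-1 + 2*(⅔))/3)*88 = (2*(-1 + 4/3)/3)*88 = ((⅔)*(⅓))*88 = (2/9)*88 = 176/9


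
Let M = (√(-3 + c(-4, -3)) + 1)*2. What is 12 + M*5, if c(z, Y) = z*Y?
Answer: 52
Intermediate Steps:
c(z, Y) = Y*z
M = 8 (M = (√(-3 - 3*(-4)) + 1)*2 = (√(-3 + 12) + 1)*2 = (√9 + 1)*2 = (3 + 1)*2 = 4*2 = 8)
12 + M*5 = 12 + 8*5 = 12 + 40 = 52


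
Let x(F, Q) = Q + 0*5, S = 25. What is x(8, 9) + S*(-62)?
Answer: -1541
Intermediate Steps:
x(F, Q) = Q (x(F, Q) = Q + 0 = Q)
x(8, 9) + S*(-62) = 9 + 25*(-62) = 9 - 1550 = -1541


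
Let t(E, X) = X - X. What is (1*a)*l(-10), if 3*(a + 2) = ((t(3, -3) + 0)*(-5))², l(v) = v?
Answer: 20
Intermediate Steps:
t(E, X) = 0
a = -2 (a = -2 + ((0 + 0)*(-5))²/3 = -2 + (0*(-5))²/3 = -2 + (⅓)*0² = -2 + (⅓)*0 = -2 + 0 = -2)
(1*a)*l(-10) = (1*(-2))*(-10) = -2*(-10) = 20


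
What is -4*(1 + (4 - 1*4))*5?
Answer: -20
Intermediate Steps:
-4*(1 + (4 - 1*4))*5 = -4*(1 + (4 - 4))*5 = -4*(1 + 0)*5 = -4*1*5 = -4*5 = -20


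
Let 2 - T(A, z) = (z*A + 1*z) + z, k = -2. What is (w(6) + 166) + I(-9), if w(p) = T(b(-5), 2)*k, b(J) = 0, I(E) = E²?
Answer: 251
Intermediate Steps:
T(A, z) = 2 - 2*z - A*z (T(A, z) = 2 - ((z*A + 1*z) + z) = 2 - ((A*z + z) + z) = 2 - ((z + A*z) + z) = 2 - (2*z + A*z) = 2 + (-2*z - A*z) = 2 - 2*z - A*z)
w(p) = 4 (w(p) = (2 - 2*2 - 1*0*2)*(-2) = (2 - 4 + 0)*(-2) = -2*(-2) = 4)
(w(6) + 166) + I(-9) = (4 + 166) + (-9)² = 170 + 81 = 251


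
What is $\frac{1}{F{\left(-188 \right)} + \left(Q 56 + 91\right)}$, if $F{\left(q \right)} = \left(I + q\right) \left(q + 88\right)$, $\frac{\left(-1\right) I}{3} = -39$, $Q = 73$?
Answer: $\frac{1}{11279} \approx 8.866 \cdot 10^{-5}$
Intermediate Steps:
$I = 117$ ($I = \left(-3\right) \left(-39\right) = 117$)
$F{\left(q \right)} = \left(88 + q\right) \left(117 + q\right)$ ($F{\left(q \right)} = \left(117 + q\right) \left(q + 88\right) = \left(117 + q\right) \left(88 + q\right) = \left(88 + q\right) \left(117 + q\right)$)
$\frac{1}{F{\left(-188 \right)} + \left(Q 56 + 91\right)} = \frac{1}{\left(10296 + \left(-188\right)^{2} + 205 \left(-188\right)\right) + \left(73 \cdot 56 + 91\right)} = \frac{1}{\left(10296 + 35344 - 38540\right) + \left(4088 + 91\right)} = \frac{1}{7100 + 4179} = \frac{1}{11279}$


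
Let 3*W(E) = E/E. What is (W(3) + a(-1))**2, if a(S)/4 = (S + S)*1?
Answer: 529/9 ≈ 58.778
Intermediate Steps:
W(E) = 1/3 (W(E) = (E/E)/3 = (1/3)*1 = 1/3)
a(S) = 8*S (a(S) = 4*((S + S)*1) = 4*((2*S)*1) = 4*(2*S) = 8*S)
(W(3) + a(-1))**2 = (1/3 + 8*(-1))**2 = (1/3 - 8)**2 = (-23/3)**2 = 529/9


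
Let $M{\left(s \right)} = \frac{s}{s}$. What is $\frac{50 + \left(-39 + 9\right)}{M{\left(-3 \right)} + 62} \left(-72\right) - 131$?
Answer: $- \frac{1077}{7} \approx -153.86$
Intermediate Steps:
$M{\left(s \right)} = 1$
$\frac{50 + \left(-39 + 9\right)}{M{\left(-3 \right)} + 62} \left(-72\right) - 131 = \frac{50 + \left(-39 + 9\right)}{1 + 62} \left(-72\right) - 131 = \frac{50 - 30}{63} \left(-72\right) - 131 = 20 \cdot \frac{1}{63} \left(-72\right) - 131 = \frac{20}{63} \left(-72\right) - 131 = - \frac{160}{7} - 131 = - \frac{1077}{7}$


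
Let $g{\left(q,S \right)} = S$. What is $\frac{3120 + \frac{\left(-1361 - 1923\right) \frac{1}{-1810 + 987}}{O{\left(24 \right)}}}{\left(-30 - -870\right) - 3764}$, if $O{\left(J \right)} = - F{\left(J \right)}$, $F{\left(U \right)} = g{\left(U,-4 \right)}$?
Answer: $- \frac{151093}{141556} \approx -1.0674$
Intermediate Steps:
$F{\left(U \right)} = -4$
$O{\left(J \right)} = 4$ ($O{\left(J \right)} = \left(-1\right) \left(-4\right) = 4$)
$\frac{3120 + \frac{\left(-1361 - 1923\right) \frac{1}{-1810 + 987}}{O{\left(24 \right)}}}{\left(-30 - -870\right) - 3764} = \frac{3120 + \frac{\left(-1361 - 1923\right) \frac{1}{-1810 + 987}}{4}}{\left(-30 - -870\right) - 3764} = \frac{3120 + - \frac{3284}{-823} \cdot \frac{1}{4}}{\left(-30 + 870\right) - 3764} = \frac{3120 + \left(-3284\right) \left(- \frac{1}{823}\right) \frac{1}{4}}{840 - 3764} = \frac{3120 + \frac{3284}{823} \cdot \frac{1}{4}}{-2924} = \left(3120 + \frac{821}{823}\right) \left(- \frac{1}{2924}\right) = \frac{2568581}{823} \left(- \frac{1}{2924}\right) = - \frac{151093}{141556}$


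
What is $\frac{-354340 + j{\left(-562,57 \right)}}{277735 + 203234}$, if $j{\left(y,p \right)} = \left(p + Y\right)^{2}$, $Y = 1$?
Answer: $- \frac{116992}{160323} \approx -0.72973$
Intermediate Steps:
$j{\left(y,p \right)} = \left(1 + p\right)^{2}$ ($j{\left(y,p \right)} = \left(p + 1\right)^{2} = \left(1 + p\right)^{2}$)
$\frac{-354340 + j{\left(-562,57 \right)}}{277735 + 203234} = \frac{-354340 + \left(1 + 57\right)^{2}}{277735 + 203234} = \frac{-354340 + 58^{2}}{480969} = \left(-354340 + 3364\right) \frac{1}{480969} = \left(-350976\right) \frac{1}{480969} = - \frac{116992}{160323}$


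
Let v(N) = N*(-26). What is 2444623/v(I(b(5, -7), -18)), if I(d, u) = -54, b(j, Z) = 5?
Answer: 2444623/1404 ≈ 1741.2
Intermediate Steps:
v(N) = -26*N
2444623/v(I(b(5, -7), -18)) = 2444623/((-26*(-54))) = 2444623/1404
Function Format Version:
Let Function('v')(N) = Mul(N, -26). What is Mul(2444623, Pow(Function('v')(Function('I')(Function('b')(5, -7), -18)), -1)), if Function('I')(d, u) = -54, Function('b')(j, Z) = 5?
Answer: Rational(2444623, 1404) ≈ 1741.2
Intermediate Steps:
Function('v')(N) = Mul(-26, N)
Mul(2444623, Pow(Function('v')(Function('I')(Function('b')(5, -7), -18)), -1)) = Mul(2444623, Pow(Mul(-26, -54), -1)) = Mul(2444623, Pow(1404, -1)) = Mul(2444623, Rational(1, 1404)) = Rational(2444623, 1404)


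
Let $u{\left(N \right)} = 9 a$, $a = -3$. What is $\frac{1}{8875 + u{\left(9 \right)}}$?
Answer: $\frac{1}{8848} \approx 0.00011302$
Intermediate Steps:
$u{\left(N \right)} = -27$ ($u{\left(N \right)} = 9 \left(-3\right) = -27$)
$\frac{1}{8875 + u{\left(9 \right)}} = \frac{1}{8875 - 27} = \frac{1}{8848}$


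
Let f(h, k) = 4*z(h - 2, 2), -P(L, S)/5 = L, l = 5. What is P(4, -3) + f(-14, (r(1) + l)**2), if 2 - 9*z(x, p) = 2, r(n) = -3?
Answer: -20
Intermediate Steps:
P(L, S) = -5*L
z(x, p) = 0 (z(x, p) = 2/9 - 1/9*2 = 2/9 - 2/9 = 0)
f(h, k) = 0 (f(h, k) = 4*0 = 0)
P(4, -3) + f(-14, (r(1) + l)**2) = -5*4 + 0 = -20 + 0 = -20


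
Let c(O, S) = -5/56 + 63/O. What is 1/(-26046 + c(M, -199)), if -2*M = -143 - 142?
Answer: -5320/138562843 ≈ -3.8394e-5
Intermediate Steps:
M = 285/2 (M = -(-143 - 142)/2 = -½*(-285) = 285/2 ≈ 142.50)
c(O, S) = -5/56 + 63/O (c(O, S) = -5*1/56 + 63/O = -5/56 + 63/O)
1/(-26046 + c(M, -199)) = 1/(-26046 + (-5/56 + 63/(285/2))) = 1/(-26046 + (-5/56 + 63*(2/285))) = 1/(-26046 + (-5/56 + 42/95)) = 1/(-26046 + 1877/5320) = 1/(-138562843/5320) = -5320/138562843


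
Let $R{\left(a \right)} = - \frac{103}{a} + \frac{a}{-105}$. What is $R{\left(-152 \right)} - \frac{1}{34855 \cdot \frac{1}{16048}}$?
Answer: $\frac{185224133}{111257160} \approx 1.6648$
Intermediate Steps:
$R{\left(a \right)} = - \frac{103}{a} - \frac{a}{105}$ ($R{\left(a \right)} = - \frac{103}{a} + a \left(- \frac{1}{105}\right) = - \frac{103}{a} - \frac{a}{105}$)
$R{\left(-152 \right)} - \frac{1}{34855 \cdot \frac{1}{16048}} = \left(- \frac{103}{-152} - - \frac{152}{105}\right) - \frac{1}{34855 \cdot \frac{1}{16048}} = \left(\left(-103\right) \left(- \frac{1}{152}\right) + \frac{152}{105}\right) - \frac{1}{34855 \cdot \frac{1}{16048}} = \left(\frac{103}{152} + \frac{152}{105}\right) - \frac{1}{\frac{34855}{16048}} = \frac{33919}{15960} - \frac{16048}{34855} = \frac{185224133}{111257160}$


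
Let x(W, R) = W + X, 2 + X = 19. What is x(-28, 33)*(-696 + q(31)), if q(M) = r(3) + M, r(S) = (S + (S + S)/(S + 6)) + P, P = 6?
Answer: 21626/3 ≈ 7208.7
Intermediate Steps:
X = 17 (X = -2 + 19 = 17)
r(S) = 6 + S + 2*S/(6 + S) (r(S) = (S + (S + S)/(S + 6)) + 6 = (S + (2*S)/(6 + S)) + 6 = (S + 2*S/(6 + S)) + 6 = 6 + S + 2*S/(6 + S))
x(W, R) = 17 + W (x(W, R) = W + 17 = 17 + W)
q(M) = 29/3 + M (q(M) = (36 + 3**2 + 14*3)/(6 + 3) + M = (36 + 9 + 42)/9 + M = (1/9)*87 + M = 29/3 + M)
x(-28, 33)*(-696 + q(31)) = (17 - 28)*(-696 + (29/3 + 31)) = -11*(-696 + 122/3) = -11*(-1966/3) = 21626/3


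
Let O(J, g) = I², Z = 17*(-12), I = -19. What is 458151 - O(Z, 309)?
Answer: 457790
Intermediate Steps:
Z = -204
O(J, g) = 361 (O(J, g) = (-19)² = 361)
458151 - O(Z, 309) = 458151 - 1*361 = 458151 - 361 = 457790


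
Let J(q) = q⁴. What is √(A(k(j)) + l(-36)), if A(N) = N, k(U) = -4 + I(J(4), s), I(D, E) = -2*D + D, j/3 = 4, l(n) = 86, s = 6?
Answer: I*√174 ≈ 13.191*I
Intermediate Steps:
j = 12 (j = 3*4 = 12)
I(D, E) = -D
k(U) = -260 (k(U) = -4 - 1*4⁴ = -4 - 1*256 = -4 - 256 = -260)
√(A(k(j)) + l(-36)) = √(-260 + 86) = √(-174) = I*√174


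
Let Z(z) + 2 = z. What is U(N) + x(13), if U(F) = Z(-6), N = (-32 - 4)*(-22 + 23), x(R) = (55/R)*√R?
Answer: -8 + 55*√13/13 ≈ 7.2543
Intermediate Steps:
Z(z) = -2 + z
x(R) = 55/√R
N = -36 (N = -36*1 = -36)
U(F) = -8 (U(F) = -2 - 6 = -8)
U(N) + x(13) = -8 + 55/√13 = -8 + 55*(√13/13) = -8 + 55*√13/13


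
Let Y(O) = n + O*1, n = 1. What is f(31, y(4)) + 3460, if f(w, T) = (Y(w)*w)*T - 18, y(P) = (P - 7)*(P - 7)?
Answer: 12370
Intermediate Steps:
Y(O) = 1 + O (Y(O) = 1 + O*1 = 1 + O)
y(P) = (-7 + P)² (y(P) = (-7 + P)*(-7 + P) = (-7 + P)²)
f(w, T) = -18 + T*w*(1 + w) (f(w, T) = ((1 + w)*w)*T - 18 = (w*(1 + w))*T - 18 = T*w*(1 + w) - 18 = -18 + T*w*(1 + w))
f(31, y(4)) + 3460 = (-18 + (-7 + 4)²*31*(1 + 31)) + 3460 = (-18 + (-3)²*31*32) + 3460 = (-18 + 9*31*32) + 3460 = (-18 + 8928) + 3460 = 8910 + 3460 = 12370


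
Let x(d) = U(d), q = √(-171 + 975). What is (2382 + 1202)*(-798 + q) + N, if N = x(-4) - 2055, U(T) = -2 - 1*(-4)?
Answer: -2862085 + 7168*√201 ≈ -2.7605e+6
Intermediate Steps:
q = 2*√201 (q = √804 = 2*√201 ≈ 28.355)
U(T) = 2 (U(T) = -2 + 4 = 2)
x(d) = 2
N = -2053 (N = 2 - 2055 = -2053)
(2382 + 1202)*(-798 + q) + N = (2382 + 1202)*(-798 + 2*√201) - 2053 = 3584*(-798 + 2*√201) - 2053 = (-2860032 + 7168*√201) - 2053 = -2862085 + 7168*√201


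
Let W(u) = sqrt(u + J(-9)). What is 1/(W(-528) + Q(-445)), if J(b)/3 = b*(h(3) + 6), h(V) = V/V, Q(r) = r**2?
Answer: 198025/39213901342 - I*sqrt(717)/39213901342 ≈ 5.0499e-6 - 6.8284e-10*I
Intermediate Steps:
h(V) = 1
J(b) = 21*b (J(b) = 3*(b*(1 + 6)) = 3*(b*7) = 3*(7*b) = 21*b)
W(u) = sqrt(-189 + u) (W(u) = sqrt(u + 21*(-9)) = sqrt(u - 189) = sqrt(-189 + u))
1/(W(-528) + Q(-445)) = 1/(sqrt(-189 - 528) + (-445)**2) = 1/(sqrt(-717) + 198025) = 1/(I*sqrt(717) + 198025) = 1/(198025 + I*sqrt(717))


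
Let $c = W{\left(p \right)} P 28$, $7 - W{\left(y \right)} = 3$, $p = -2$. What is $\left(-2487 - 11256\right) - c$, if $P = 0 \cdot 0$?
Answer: $-13743$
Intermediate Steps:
$W{\left(y \right)} = 4$ ($W{\left(y \right)} = 7 - 3 = 4$)
$P = 0$
$c = 0$ ($c = 4 \cdot 0 \cdot 28 = 0 \cdot 28 = 0$)
$\left(-2487 - 11256\right) - c = \left(-2487 - 11256\right) - 0 = -13743 + 0 = -13743$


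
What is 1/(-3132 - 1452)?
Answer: -1/4584 ≈ -0.00021815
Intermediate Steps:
1/(-3132 - 1452) = 1/(-4584) = -1/4584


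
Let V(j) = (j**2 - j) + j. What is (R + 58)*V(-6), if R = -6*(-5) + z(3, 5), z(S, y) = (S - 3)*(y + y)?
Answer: 3168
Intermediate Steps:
z(S, y) = 2*y*(-3 + S) (z(S, y) = (-3 + S)*(2*y) = 2*y*(-3 + S))
R = 30 (R = -6*(-5) + 2*5*(-3 + 3) = 30 + 2*5*0 = 30 + 0 = 30)
V(j) = j**2
(R + 58)*V(-6) = (30 + 58)*(-6)**2 = 88*36 = 3168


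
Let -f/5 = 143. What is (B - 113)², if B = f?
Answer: 685584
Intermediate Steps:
f = -715 (f = -5*143 = -715)
B = -715
(B - 113)² = (-715 - 113)² = (-828)² = 685584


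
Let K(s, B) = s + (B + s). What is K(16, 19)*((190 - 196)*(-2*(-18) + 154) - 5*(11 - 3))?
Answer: -60180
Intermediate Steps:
K(s, B) = B + 2*s
K(16, 19)*((190 - 196)*(-2*(-18) + 154) - 5*(11 - 3)) = (19 + 2*16)*((190 - 196)*(-2*(-18) + 154) - 5*(11 - 3)) = (19 + 32)*(-6*(36 + 154) - 5*8) = 51*(-6*190 - 40) = 51*(-1140 - 40) = 51*(-1180) = -60180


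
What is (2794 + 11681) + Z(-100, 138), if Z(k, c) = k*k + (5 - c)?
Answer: 24342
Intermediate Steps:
Z(k, c) = 5 + k² - c (Z(k, c) = k² + (5 - c) = 5 + k² - c)
(2794 + 11681) + Z(-100, 138) = (2794 + 11681) + (5 + (-100)² - 1*138) = 14475 + (5 + 10000 - 138) = 14475 + 9867 = 24342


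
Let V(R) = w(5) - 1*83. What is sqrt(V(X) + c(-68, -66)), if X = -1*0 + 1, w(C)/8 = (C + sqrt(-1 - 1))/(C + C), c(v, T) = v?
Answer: sqrt(-3675 + 20*I*sqrt(2))/5 ≈ 0.046657 + 12.124*I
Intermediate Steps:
w(C) = 4*(C + I*sqrt(2))/C (w(C) = 8*((C + sqrt(-1 - 1))/(C + C)) = 8*((C + sqrt(-2))/((2*C))) = 8*((C + I*sqrt(2))*(1/(2*C))) = 8*((C + I*sqrt(2))/(2*C)) = 4*(C + I*sqrt(2))/C)
X = 1 (X = 0 + 1 = 1)
V(R) = -79 + 4*I*sqrt(2)/5 (V(R) = (4 + 4*I*sqrt(2)/5) - 1*83 = (4 + 4*I*sqrt(2)*(1/5)) - 83 = (4 + 4*I*sqrt(2)/5) - 83 = -79 + 4*I*sqrt(2)/5)
sqrt(V(X) + c(-68, -66)) = sqrt((-79 + 4*I*sqrt(2)/5) - 68) = sqrt(-147 + 4*I*sqrt(2)/5)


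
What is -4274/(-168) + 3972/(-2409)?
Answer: 1604795/67452 ≈ 23.792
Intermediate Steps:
-4274/(-168) + 3972/(-2409) = -4274*(-1/168) + 3972*(-1/2409) = 2137/84 - 1324/803 = 1604795/67452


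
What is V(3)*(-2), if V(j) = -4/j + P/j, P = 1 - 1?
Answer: 8/3 ≈ 2.6667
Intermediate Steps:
P = 0
V(j) = -4/j (V(j) = -4/j + 0/j = -4/j + 0 = -4/j)
V(3)*(-2) = -4/3*(-2) = 8/3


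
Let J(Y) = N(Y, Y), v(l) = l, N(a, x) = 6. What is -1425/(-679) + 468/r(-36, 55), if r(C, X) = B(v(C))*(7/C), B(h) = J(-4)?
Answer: -270951/679 ≈ -399.04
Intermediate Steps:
J(Y) = 6
B(h) = 6
r(C, X) = 42/C (r(C, X) = 6*(7/C) = 42/C)
-1425/(-679) + 468/r(-36, 55) = -1425/(-679) + 468/((42/(-36))) = -1425*(-1/679) + 468/((42*(-1/36))) = 1425/679 + 468/(-7/6) = 1425/679 + 468*(-6/7) = 1425/679 - 2808/7 = -270951/679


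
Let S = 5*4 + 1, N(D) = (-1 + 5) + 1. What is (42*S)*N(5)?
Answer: 4410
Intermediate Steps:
N(D) = 5 (N(D) = 4 + 1 = 5)
S = 21 (S = 20 + 1 = 21)
(42*S)*N(5) = (42*21)*5 = 882*5 = 4410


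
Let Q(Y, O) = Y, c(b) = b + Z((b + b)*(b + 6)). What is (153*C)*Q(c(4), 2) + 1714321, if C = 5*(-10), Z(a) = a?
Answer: 1071721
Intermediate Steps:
c(b) = b + 2*b*(6 + b) (c(b) = b + (b + b)*(b + 6) = b + (2*b)*(6 + b) = b + 2*b*(6 + b))
C = -50
(153*C)*Q(c(4), 2) + 1714321 = (153*(-50))*(4*(13 + 2*4)) + 1714321 = -30600*(13 + 8) + 1714321 = -30600*21 + 1714321 = -7650*84 + 1714321 = -642600 + 1714321 = 1071721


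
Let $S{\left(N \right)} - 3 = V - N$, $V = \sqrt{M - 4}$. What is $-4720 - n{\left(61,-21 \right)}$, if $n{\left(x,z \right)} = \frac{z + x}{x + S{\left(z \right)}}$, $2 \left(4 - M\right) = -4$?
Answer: $- \frac{34095960}{7223} + \frac{40 \sqrt{2}}{7223} \approx -4720.5$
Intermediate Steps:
$M = 6$ ($M = 4 - -2 = 4 + 2 = 6$)
$V = \sqrt{2}$ ($V = \sqrt{6 - 4} = \sqrt{2} \approx 1.4142$)
$S{\left(N \right)} = 3 + \sqrt{2} - N$ ($S{\left(N \right)} = 3 - \left(N - \sqrt{2}\right) = 3 + \sqrt{2} - N$)
$n{\left(x,z \right)} = \frac{x + z}{3 + x + \sqrt{2} - z}$ ($n{\left(x,z \right)} = \frac{z + x}{x + \left(3 + \sqrt{2} - z\right)} = \frac{x + z}{3 + x + \sqrt{2} - z}$)
$-4720 - n{\left(61,-21 \right)} = -4720 - \frac{61 - 21}{3 + 61 + \sqrt{2} - -21} = -4720 - \frac{1}{3 + 61 + \sqrt{2} + 21} \cdot 40 = -4720 - \frac{1}{85 + \sqrt{2}} \cdot 40 = -4720 - \frac{40}{85 + \sqrt{2}}$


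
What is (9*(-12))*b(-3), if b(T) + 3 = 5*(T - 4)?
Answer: 4104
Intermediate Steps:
b(T) = -23 + 5*T (b(T) = -3 + 5*(T - 4) = -3 + 5*(-4 + T) = -3 + (-20 + 5*T) = -23 + 5*T)
(9*(-12))*b(-3) = (9*(-12))*(-23 + 5*(-3)) = -108*(-23 - 15) = -108*(-38) = 4104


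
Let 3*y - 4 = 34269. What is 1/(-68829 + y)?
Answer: -3/172214 ≈ -1.7420e-5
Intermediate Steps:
y = 34273/3 (y = 4/3 + (1/3)*34269 = 4/3 + 11423 = 34273/3 ≈ 11424.)
1/(-68829 + y) = 1/(-68829 + 34273/3) = 1/(-172214/3) = -3/172214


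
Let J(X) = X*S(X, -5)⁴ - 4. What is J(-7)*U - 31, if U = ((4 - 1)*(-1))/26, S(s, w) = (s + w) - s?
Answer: 12331/26 ≈ 474.27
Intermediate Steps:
S(s, w) = w
U = -3/26 (U = (3*(-1))*(1/26) = -3*1/26 = -3/26 ≈ -0.11538)
J(X) = -4 + 625*X (J(X) = X*(-5)⁴ - 4 = X*625 - 4 = 625*X - 4 = -4 + 625*X)
J(-7)*U - 31 = (-4 + 625*(-7))*(-3/26) - 31 = (-4 - 4375)*(-3/26) - 31 = -4379*(-3/26) - 31 = 13137/26 - 31 = 12331/26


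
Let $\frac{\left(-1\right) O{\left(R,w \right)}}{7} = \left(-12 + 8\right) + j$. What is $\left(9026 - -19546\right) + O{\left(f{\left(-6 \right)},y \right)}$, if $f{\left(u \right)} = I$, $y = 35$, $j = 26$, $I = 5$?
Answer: $28418$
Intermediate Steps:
$f{\left(u \right)} = 5$
$O{\left(R,w \right)} = -154$ ($O{\left(R,w \right)} = - 7 \left(\left(-12 + 8\right) + 26\right) = - 7 \left(-4 + 26\right) = \left(-7\right) 22 = -154$)
$\left(9026 - -19546\right) + O{\left(f{\left(-6 \right)},y \right)} = \left(9026 - -19546\right) - 154 = \left(9026 + 19546\right) - 154 = 28572 - 154 = 28418$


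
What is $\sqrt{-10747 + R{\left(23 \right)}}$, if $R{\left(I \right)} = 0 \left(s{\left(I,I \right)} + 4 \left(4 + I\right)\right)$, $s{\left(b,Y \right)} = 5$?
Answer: $i \sqrt{10747} \approx 103.67 i$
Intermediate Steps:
$R{\left(I \right)} = 0$ ($R{\left(I \right)} = 0 \left(5 + 4 \left(4 + I\right)\right) = 0 \left(5 + \left(16 + 4 I\right)\right) = 0 \left(21 + 4 I\right) = 0$)
$\sqrt{-10747 + R{\left(23 \right)}} = \sqrt{-10747 + 0} = \sqrt{-10747} = i \sqrt{10747}$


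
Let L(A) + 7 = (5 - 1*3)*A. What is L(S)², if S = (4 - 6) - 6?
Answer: 529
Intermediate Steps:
S = -8 (S = -2 - 6 = -8)
L(A) = -7 + 2*A (L(A) = -7 + (5 - 1*3)*A = -7 + (5 - 3)*A = -7 + 2*A)
L(S)² = (-7 + 2*(-8))² = (-7 - 16)² = (-23)² = 529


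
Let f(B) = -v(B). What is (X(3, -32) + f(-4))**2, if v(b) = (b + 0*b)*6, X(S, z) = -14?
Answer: 100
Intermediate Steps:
v(b) = 6*b (v(b) = (b + 0)*6 = b*6 = 6*b)
f(B) = -6*B
(X(3, -32) + f(-4))**2 = (-14 - 6*(-4))**2 = (-14 + 24)**2 = 10**2 = 100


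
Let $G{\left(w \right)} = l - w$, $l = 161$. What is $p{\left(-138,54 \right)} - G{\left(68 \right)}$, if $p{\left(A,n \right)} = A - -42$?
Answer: $-189$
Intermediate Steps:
$p{\left(A,n \right)} = 42 + A$ ($p{\left(A,n \right)} = A + 42 = 42 + A$)
$G{\left(w \right)} = 161 - w$
$p{\left(-138,54 \right)} - G{\left(68 \right)} = \left(42 - 138\right) - \left(161 - 68\right) = -96 - \left(161 - 68\right) = -96 - 93 = -189$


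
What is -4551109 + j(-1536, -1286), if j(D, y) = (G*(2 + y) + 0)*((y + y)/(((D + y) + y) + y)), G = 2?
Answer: -4092547807/899 ≈ -4.5523e+6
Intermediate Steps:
j(D, y) = 2*y*(4 + 2*y)/(D + 3*y) (j(D, y) = (2*(2 + y) + 0)*((y + y)/(((D + y) + y) + y)) = ((4 + 2*y) + 0)*((2*y)/((D + 2*y) + y)) = (4 + 2*y)*((2*y)/(D + 3*y)) = (4 + 2*y)*(2*y/(D + 3*y)) = 2*y*(4 + 2*y)/(D + 3*y))
-4551109 + j(-1536, -1286) = -4551109 + 4*(-1286)*(2 - 1286)/(-1536 + 3*(-1286)) = -4551109 + 4*(-1286)*(-1284)/(-1536 - 3858) = -4551109 + 4*(-1286)*(-1284)/(-5394) = -4551109 + 4*(-1286)*(-1/5394)*(-1284) = -4551109 - 1100816/899 = -4092547807/899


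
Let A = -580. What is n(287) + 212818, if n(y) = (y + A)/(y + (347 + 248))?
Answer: 187705183/882 ≈ 2.1282e+5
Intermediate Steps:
n(y) = (-580 + y)/(595 + y) (n(y) = (y - 580)/(y + (347 + 248)) = (-580 + y)/(y + 595) = (-580 + y)/(595 + y))
n(287) + 212818 = (-580 + 287)/(595 + 287) + 212818 = -293/882 + 212818 = 187705183/882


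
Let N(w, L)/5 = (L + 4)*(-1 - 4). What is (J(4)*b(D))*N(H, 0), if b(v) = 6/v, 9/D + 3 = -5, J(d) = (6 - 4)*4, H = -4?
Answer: 12800/3 ≈ 4266.7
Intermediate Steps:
J(d) = 8 (J(d) = 2*4 = 8)
D = -9/8 (D = 9/(-3 - 5) = 9/(-8) = 9*(-1/8) = -9/8 ≈ -1.1250)
N(w, L) = -100 - 25*L (N(w, L) = 5*((L + 4)*(-1 - 4)) = 5*((4 + L)*(-5)) = 5*(-20 - 5*L) = -100 - 25*L)
(J(4)*b(D))*N(H, 0) = (8*(6/(-9/8)))*(-100 - 25*0) = (8*(6*(-8/9)))*(-100 + 0) = (8*(-16/3))*(-100) = -128/3*(-100) = 12800/3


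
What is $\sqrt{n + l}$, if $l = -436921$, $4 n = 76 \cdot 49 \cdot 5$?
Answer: $i \sqrt{432266} \approx 657.47 i$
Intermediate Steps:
$n = 4655$ ($n = \frac{76 \cdot 49 \cdot 5}{4} = \frac{3724 \cdot 5}{4} = \frac{1}{4} \cdot 18620 = 4655$)
$\sqrt{n + l} = \sqrt{4655 - 436921} = \sqrt{-432266} = i \sqrt{432266}$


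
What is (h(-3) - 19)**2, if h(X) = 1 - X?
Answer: 225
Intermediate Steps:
(h(-3) - 19)**2 = ((1 - 1*(-3)) - 19)**2 = ((1 + 3) - 19)**2 = (4 - 19)**2 = (-15)**2 = 225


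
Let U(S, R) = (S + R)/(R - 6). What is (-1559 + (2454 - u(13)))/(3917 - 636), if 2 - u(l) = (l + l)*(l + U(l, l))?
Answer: 9293/22967 ≈ 0.40462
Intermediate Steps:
U(S, R) = (R + S)/(-6 + R)
u(l) = 2 - 2*l*(l + 2*l/(-6 + l)) (u(l) = 2 - (l + l)*(l + (l + l)/(-6 + l)) = 2 - 2*l*(l + (2*l)/(-6 + l)) = 2 - 2*l*(l + 2*l/(-6 + l)))
(-1559 + (2454 - u(13)))/(3917 - 636) = (-1559 + (2454 - 2*(-2*13**2 + (1 - 1*13**2)*(-6 + 13))/(-6 + 13)))/(3917 - 636) = (-1559 + (2454 - 2*(-2*169 + (1 - 1*169)*7)/7))/3281 = (-1559 + (2454 - 2*(-338 + (1 - 169)*7)/7))*(1/3281) = (-1559 + (2454 - 2*(-338 - 168*7)/7))*(1/3281) = (-1559 + (2454 - 2*(-338 - 1176)/7))*(1/3281) = (-1559 + (2454 - 2*(-1514)/7))*(1/3281) = (-1559 + (2454 - 1*(-3028/7)))*(1/3281) = (-1559 + (2454 + 3028/7))*(1/3281) = (-1559 + 20206/7)*(1/3281) = (9293/7)*(1/3281) = 9293/22967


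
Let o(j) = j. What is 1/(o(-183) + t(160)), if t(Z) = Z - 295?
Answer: -1/318 ≈ -0.0031447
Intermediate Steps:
t(Z) = -295 + Z
1/(o(-183) + t(160)) = 1/(-183 + (-295 + 160)) = 1/(-183 - 135) = 1/(-318) = -1/318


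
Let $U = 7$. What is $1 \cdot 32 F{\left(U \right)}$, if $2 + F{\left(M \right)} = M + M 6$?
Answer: $1504$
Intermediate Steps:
$F{\left(M \right)} = -2 + 7 M$ ($F{\left(M \right)} = -2 + \left(M + M 6\right) = -2 + \left(M + 6 M\right) = -2 + 7 M$)
$1 \cdot 32 F{\left(U \right)} = 1 \cdot 32 \left(-2 + 7 \cdot 7\right) = 32 \left(-2 + 49\right) = 32 \cdot 47 = 1504$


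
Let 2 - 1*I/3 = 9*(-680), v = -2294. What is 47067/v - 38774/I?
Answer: -476690039/21065802 ≈ -22.629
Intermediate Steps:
I = 18366 (I = 6 - 27*(-680) = 6 - 3*(-6120) = 6 + 18360 = 18366)
47067/v - 38774/I = 47067/(-2294) - 38774/18366 = 47067*(-1/2294) - 38774*1/18366 = -47067/2294 - 19387/9183 = -476690039/21065802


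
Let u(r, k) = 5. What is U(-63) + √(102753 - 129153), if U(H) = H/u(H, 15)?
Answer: -63/5 + 20*I*√66 ≈ -12.6 + 162.48*I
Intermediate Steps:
U(H) = H/5
U(-63) + √(102753 - 129153) = (⅕)*(-63) + √(102753 - 129153) = -63/5 + √(-26400) = -63/5 + 20*I*√66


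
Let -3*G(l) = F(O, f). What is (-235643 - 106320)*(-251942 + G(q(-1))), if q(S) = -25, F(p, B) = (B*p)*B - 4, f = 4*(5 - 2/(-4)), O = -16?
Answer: 255814997114/3 ≈ 8.5272e+10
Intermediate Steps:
f = 22 (f = 4*(5 - 2*(-¼)) = 4*(5 + ½) = 4*(11/2) = 22)
F(p, B) = -4 + p*B² (F(p, B) = p*B² - 4 = -4 + p*B²)
G(l) = 7748/3 (G(l) = -(-4 - 16*22²)/3 = -(-4 - 16*484)/3 = -(-4 - 7744)/3 = -⅓*(-7748) = 7748/3)
(-235643 - 106320)*(-251942 + G(q(-1))) = (-235643 - 106320)*(-251942 + 7748/3) = -341963*(-748078/3) = 255814997114/3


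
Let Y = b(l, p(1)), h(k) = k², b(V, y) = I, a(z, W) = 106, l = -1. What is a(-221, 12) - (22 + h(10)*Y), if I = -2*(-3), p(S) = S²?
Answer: -516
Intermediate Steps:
I = 6
b(V, y) = 6
Y = 6
a(-221, 12) - (22 + h(10)*Y) = 106 - (22 + 10²*6) = 106 - (22 + 100*6) = 106 - (22 + 600) = 106 - 1*622 = 106 - 622 = -516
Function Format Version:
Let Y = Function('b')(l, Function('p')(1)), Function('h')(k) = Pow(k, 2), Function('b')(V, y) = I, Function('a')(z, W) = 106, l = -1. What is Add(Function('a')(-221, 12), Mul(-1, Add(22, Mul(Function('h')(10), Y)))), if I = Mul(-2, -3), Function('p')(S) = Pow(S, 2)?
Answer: -516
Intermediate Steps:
I = 6
Function('b')(V, y) = 6
Y = 6
Add(Function('a')(-221, 12), Mul(-1, Add(22, Mul(Function('h')(10), Y)))) = Add(106, Mul(-1, Add(22, Mul(Pow(10, 2), 6)))) = Add(106, Mul(-1, Add(22, Mul(100, 6)))) = Add(106, Mul(-1, Add(22, 600))) = Add(106, Mul(-1, 622)) = Add(106, -622) = -516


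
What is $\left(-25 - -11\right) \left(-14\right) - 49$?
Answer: $147$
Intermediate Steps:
$\left(-25 - -11\right) \left(-14\right) - 49 = \left(-25 + 11\right) \left(-14\right) - 49 = \left(-14\right) \left(-14\right) - 49 = 196 - 49 = 147$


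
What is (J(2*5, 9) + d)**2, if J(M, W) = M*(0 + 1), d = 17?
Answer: 729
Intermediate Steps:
J(M, W) = M (J(M, W) = M*1 = M)
(J(2*5, 9) + d)**2 = (2*5 + 17)**2 = (10 + 17)**2 = 27**2 = 729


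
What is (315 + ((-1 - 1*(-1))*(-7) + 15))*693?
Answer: 228690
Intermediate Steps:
(315 + ((-1 - 1*(-1))*(-7) + 15))*693 = (315 + ((-1 + 1)*(-7) + 15))*693 = (315 + (0*(-7) + 15))*693 = (315 + (0 + 15))*693 = (315 + 15)*693 = 330*693 = 228690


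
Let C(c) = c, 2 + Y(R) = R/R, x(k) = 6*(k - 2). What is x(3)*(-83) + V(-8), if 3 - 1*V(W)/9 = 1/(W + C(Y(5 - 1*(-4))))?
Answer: -470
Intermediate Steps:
x(k) = -12 + 6*k (x(k) = 6*(-2 + k) = -12 + 6*k)
Y(R) = -1 (Y(R) = -2 + R/R = -2 + 1 = -1)
V(W) = 27 - 9/(-1 + W) (V(W) = 27 - 9/(W - 1) = 27 - 9/(-1 + W))
x(3)*(-83) + V(-8) = (-12 + 6*3)*(-83) + 9*(-4 + 3*(-8))/(-1 - 8) = (-12 + 18)*(-83) + 9*(-4 - 24)/(-9) = 6*(-83) + 9*(-⅑)*(-28) = -498 + 28 = -470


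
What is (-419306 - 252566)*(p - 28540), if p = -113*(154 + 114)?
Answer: 39522198528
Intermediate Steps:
p = -30284 (p = -113*268 = -30284)
(-419306 - 252566)*(p - 28540) = (-419306 - 252566)*(-30284 - 28540) = -671872*(-58824) = 39522198528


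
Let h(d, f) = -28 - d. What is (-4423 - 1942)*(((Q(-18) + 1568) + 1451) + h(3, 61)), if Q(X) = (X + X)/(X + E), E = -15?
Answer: -209281200/11 ≈ -1.9026e+7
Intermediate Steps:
Q(X) = 2*X/(-15 + X) (Q(X) = (X + X)/(X - 15) = (2*X)/(-15 + X) = 2*X/(-15 + X))
(-4423 - 1942)*(((Q(-18) + 1568) + 1451) + h(3, 61)) = (-4423 - 1942)*(((2*(-18)/(-15 - 18) + 1568) + 1451) + (-28 - 1*3)) = -6365*(((2*(-18)/(-33) + 1568) + 1451) + (-28 - 3)) = -6365*(((2*(-18)*(-1/33) + 1568) + 1451) - 31) = -6365*(((12/11 + 1568) + 1451) - 31) = -6365*((17260/11 + 1451) - 31) = -6365*(33221/11 - 31) = -6365*32880/11 = -209281200/11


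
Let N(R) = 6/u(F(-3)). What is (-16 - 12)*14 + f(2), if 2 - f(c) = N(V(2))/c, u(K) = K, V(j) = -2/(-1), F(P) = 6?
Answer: -781/2 ≈ -390.50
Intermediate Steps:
V(j) = 2 (V(j) = -2*(-1) = 2)
N(R) = 1 (N(R) = 6/6 = 6*(⅙) = 1)
f(c) = 2 - 1/c
(-16 - 12)*14 + f(2) = (-16 - 12)*14 + (2 - 1/2) = -28*14 + (2 - 1*½) = -392 + (2 - ½) = -392 + 3/2 = -781/2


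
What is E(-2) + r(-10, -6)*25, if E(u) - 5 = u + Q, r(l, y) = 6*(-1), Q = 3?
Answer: -144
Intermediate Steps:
r(l, y) = -6
E(u) = 8 + u (E(u) = 5 + (u + 3) = 5 + (3 + u) = 8 + u)
E(-2) + r(-10, -6)*25 = (8 - 2) - 6*25 = 6 - 150 = -144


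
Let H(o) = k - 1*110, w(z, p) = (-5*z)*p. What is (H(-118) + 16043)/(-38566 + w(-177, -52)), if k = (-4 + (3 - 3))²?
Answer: -15949/84586 ≈ -0.18855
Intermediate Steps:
k = 16 (k = (-4 + 0)² = (-4)² = 16)
w(z, p) = -5*p*z
H(o) = -94 (H(o) = 16 - 1*110 = 16 - 110 = -94)
(H(-118) + 16043)/(-38566 + w(-177, -52)) = (-94 + 16043)/(-38566 - 5*(-52)*(-177)) = 15949/(-38566 - 46020) = 15949/(-84586) = 15949*(-1/84586) = -15949/84586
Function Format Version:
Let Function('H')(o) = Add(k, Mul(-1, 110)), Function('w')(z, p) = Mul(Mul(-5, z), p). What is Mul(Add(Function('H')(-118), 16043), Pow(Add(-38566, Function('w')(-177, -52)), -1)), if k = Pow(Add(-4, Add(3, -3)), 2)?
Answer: Rational(-15949, 84586) ≈ -0.18855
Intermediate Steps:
k = 16 (k = Pow(Add(-4, 0), 2) = Pow(-4, 2) = 16)
Function('w')(z, p) = Mul(-5, p, z)
Function('H')(o) = -94 (Function('H')(o) = Add(16, Mul(-1, 110)) = Add(16, -110) = -94)
Mul(Add(Function('H')(-118), 16043), Pow(Add(-38566, Function('w')(-177, -52)), -1)) = Mul(Add(-94, 16043), Pow(Add(-38566, Mul(-5, -52, -177)), -1)) = Mul(15949, Pow(Add(-38566, -46020), -1)) = Mul(15949, Pow(-84586, -1)) = Mul(15949, Rational(-1, 84586)) = Rational(-15949, 84586)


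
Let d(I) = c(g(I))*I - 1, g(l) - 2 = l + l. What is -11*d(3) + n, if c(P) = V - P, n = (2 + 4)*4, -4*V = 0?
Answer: 299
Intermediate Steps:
V = 0 (V = -1/4*0 = 0)
g(l) = 2 + 2*l (g(l) = 2 + (l + l) = 2 + 2*l)
n = 24 (n = 6*4 = 24)
c(P) = -P (c(P) = 0 - P = -P)
d(I) = -1 + I*(-2 - 2*I) (d(I) = (-(2 + 2*I))*I - 1 = (-2 - 2*I)*I - 1 = I*(-2 - 2*I) - 1 = -1 + I*(-2 - 2*I))
-11*d(3) + n = -11*(-1 - 2*3*(1 + 3)) + 24 = -11*(-1 - 2*3*4) + 24 = -11*(-1 - 24) + 24 = -11*(-25) + 24 = 275 + 24 = 299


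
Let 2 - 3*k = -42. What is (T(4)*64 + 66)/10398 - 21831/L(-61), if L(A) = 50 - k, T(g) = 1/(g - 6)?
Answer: -340496305/551094 ≈ -617.86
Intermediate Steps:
k = 44/3 (k = 2/3 - 1/3*(-42) = 2/3 + 14 = 44/3 ≈ 14.667)
T(g) = 1/(-6 + g)
L(A) = 106/3 (L(A) = 50 - 1*44/3 = 50 - 44/3 = 106/3)
(T(4)*64 + 66)/10398 - 21831/L(-61) = (64/(-6 + 4) + 66)/10398 - 21831/106/3 = (64/(-2) + 66)*(1/10398) - 21831*3/106 = (-1/2*64 + 66)*(1/10398) - 65493/106 = (-32 + 66)*(1/10398) - 65493/106 = 34*(1/10398) - 65493/106 = 17/5199 - 65493/106 = -340496305/551094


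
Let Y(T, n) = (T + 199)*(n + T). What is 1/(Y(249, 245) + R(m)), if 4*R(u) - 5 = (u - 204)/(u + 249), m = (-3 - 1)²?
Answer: 1060/234591857 ≈ 4.5185e-6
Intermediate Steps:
Y(T, n) = (199 + T)*(T + n)
m = 16 (m = (-4)² = 16)
R(u) = 5/4 + (-204 + u)/(4*(249 + u)) (R(u) = 5/4 + ((u - 204)/(u + 249))/4 = 5/4 + ((-204 + u)/(249 + u))/4 = 5/4 + (-204 + u)/(4*(249 + u)))
1/(Y(249, 245) + R(m)) = 1/((249² + 199*249 + 199*245 + 249*245) + 3*(347 + 2*16)/(4*(249 + 16))) = 1/((62001 + 49551 + 48755 + 61005) + (¾)*(347 + 32)/265) = 1/(221312 + (¾)*(1/265)*379) = 1/(221312 + 1137/1060) = 1/(234591857/1060) = 1060/234591857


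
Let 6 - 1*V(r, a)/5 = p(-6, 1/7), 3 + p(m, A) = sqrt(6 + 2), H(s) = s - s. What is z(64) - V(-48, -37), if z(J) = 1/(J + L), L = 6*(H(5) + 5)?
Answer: -4229/94 + 10*sqrt(2) ≈ -30.847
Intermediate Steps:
H(s) = 0
p(m, A) = -3 + 2*sqrt(2) (p(m, A) = -3 + sqrt(6 + 2) = -3 + sqrt(8) = -3 + 2*sqrt(2))
L = 30 (L = 6*(0 + 5) = 6*5 = 30)
V(r, a) = 45 - 10*sqrt(2) (V(r, a) = 30 - 5*(-3 + 2*sqrt(2)) = 30 + (15 - 10*sqrt(2)) = 45 - 10*sqrt(2))
z(J) = 1/(30 + J) (z(J) = 1/(J + 30) = 1/(30 + J))
z(64) - V(-48, -37) = 1/(30 + 64) - (45 - 10*sqrt(2)) = 1/94 + (-45 + 10*sqrt(2)) = -4229/94 + 10*sqrt(2)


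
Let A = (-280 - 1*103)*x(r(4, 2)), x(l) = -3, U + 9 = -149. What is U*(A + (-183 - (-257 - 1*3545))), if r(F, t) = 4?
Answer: -753344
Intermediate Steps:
U = -158 (U = -9 - 149 = -158)
A = 1149 (A = (-280 - 1*103)*(-3) = (-280 - 103)*(-3) = -383*(-3) = 1149)
U*(A + (-183 - (-257 - 1*3545))) = -158*(1149 + (-183 - (-257 - 1*3545))) = -158*(1149 + (-183 - (-257 - 3545))) = -158*(1149 + (-183 - 1*(-3802))) = -158*(1149 + (-183 + 3802)) = -158*(1149 + 3619) = -158*4768 = -753344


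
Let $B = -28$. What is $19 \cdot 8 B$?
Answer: $-4256$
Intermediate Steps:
$19 \cdot 8 B = 19 \cdot 8 \left(-28\right) = 152 \left(-28\right) = -4256$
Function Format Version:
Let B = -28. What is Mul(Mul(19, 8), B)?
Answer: -4256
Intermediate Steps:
Mul(Mul(19, 8), B) = Mul(Mul(19, 8), -28) = Mul(152, -28) = -4256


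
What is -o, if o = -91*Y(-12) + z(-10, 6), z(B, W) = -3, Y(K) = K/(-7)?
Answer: 159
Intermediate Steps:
Y(K) = -K/7 (Y(K) = K*(-⅐) = -K/7)
o = -159 (o = -(-13)*(-12) - 3 = -91*12/7 - 3 = -156 - 3 = -159)
-o = -1*(-159) = 159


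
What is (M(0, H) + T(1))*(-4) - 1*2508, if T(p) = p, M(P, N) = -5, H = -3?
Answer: -2492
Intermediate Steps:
(M(0, H) + T(1))*(-4) - 1*2508 = (-5 + 1)*(-4) - 1*2508 = -4*(-4) - 2508 = 16 - 2508 = -2492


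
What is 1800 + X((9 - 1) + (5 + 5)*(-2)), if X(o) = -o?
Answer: 1812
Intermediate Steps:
1800 + X((9 - 1) + (5 + 5)*(-2)) = 1800 - ((9 - 1) + (5 + 5)*(-2)) = 1800 - (8 + 10*(-2)) = 1800 - (8 - 20) = 1800 - 1*(-12) = 1800 + 12 = 1812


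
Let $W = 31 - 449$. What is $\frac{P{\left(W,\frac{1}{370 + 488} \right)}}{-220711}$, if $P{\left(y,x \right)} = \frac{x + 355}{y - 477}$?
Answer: $\frac{304591}{169486184010} \approx 1.7971 \cdot 10^{-6}$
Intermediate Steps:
$W = -418$ ($W = 31 - 449 = -418$)
$P{\left(y,x \right)} = \frac{355 + x}{-477 + y}$
$\frac{P{\left(W,\frac{1}{370 + 488} \right)}}{-220711} = \frac{\frac{1}{-477 - 418} \left(355 + \frac{1}{370 + 488}\right)}{-220711} = \frac{355 + \frac{1}{858}}{-895} \left(- \frac{1}{220711}\right) = - \frac{355 + \frac{1}{858}}{895} \left(- \frac{1}{220711}\right) = \left(- \frac{1}{895}\right) \frac{304591}{858} \left(- \frac{1}{220711}\right) = \left(- \frac{304591}{767910}\right) \left(- \frac{1}{220711}\right) = \frac{304591}{169486184010}$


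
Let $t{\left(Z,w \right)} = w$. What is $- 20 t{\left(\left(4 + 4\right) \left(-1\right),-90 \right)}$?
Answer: $1800$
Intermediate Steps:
$- 20 t{\left(\left(4 + 4\right) \left(-1\right),-90 \right)} = \left(-20\right) \left(-90\right) = 1800$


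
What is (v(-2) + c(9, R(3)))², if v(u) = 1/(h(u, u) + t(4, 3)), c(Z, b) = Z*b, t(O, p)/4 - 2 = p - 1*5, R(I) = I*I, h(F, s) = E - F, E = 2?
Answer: 105625/16 ≈ 6601.6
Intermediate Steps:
h(F, s) = 2 - F
R(I) = I²
t(O, p) = -12 + 4*p (t(O, p) = 8 + 4*(p - 1*5) = 8 + 4*(p - 5) = 8 + 4*(-5 + p) = 8 + (-20 + 4*p) = -12 + 4*p)
v(u) = 1/(2 - u) (v(u) = 1/((2 - u) + (-12 + 4*3)) = 1/((2 - u) + (-12 + 12)) = 1/((2 - u) + 0) = 1/(2 - u))
(v(-2) + c(9, R(3)))² = (-1/(-2 - 2) + 9*3²)² = (-1/(-4) + 9*9)² = (-1*(-¼) + 81)² = (¼ + 81)² = (325/4)² = 105625/16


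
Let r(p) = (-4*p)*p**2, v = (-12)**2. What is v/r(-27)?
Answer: 4/2187 ≈ 0.0018290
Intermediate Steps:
v = 144
r(p) = -4*p**3
v/r(-27) = 144/((-4*(-27)**3)) = 144/((-4*(-19683))) = 144/78732 = 144*(1/78732) = 4/2187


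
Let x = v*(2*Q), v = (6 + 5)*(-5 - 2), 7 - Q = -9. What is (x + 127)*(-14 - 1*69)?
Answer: 193971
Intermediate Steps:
Q = 16 (Q = 7 - 1*(-9) = 7 + 9 = 16)
v = -77 (v = 11*(-7) = -77)
x = -2464 (x = -154*16 = -77*32 = -2464)
(x + 127)*(-14 - 1*69) = (-2464 + 127)*(-14 - 1*69) = -2337*(-14 - 69) = -2337*(-83) = 193971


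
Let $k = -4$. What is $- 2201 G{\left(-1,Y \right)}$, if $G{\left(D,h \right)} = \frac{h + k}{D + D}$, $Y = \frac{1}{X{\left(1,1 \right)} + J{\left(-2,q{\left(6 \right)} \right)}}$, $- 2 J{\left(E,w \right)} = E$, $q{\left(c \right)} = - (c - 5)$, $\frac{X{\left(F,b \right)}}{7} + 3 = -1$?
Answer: $- \frac{239909}{54} \approx -4442.8$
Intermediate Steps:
$X{\left(F,b \right)} = -28$ ($X{\left(F,b \right)} = -21 + 7 \left(-1\right) = -21 - 7 = -28$)
$q{\left(c \right)} = 5 - c$ ($q{\left(c \right)} = - (-5 + c) = 5 - c$)
$J{\left(E,w \right)} = - \frac{E}{2}$
$Y = - \frac{1}{27}$ ($Y = \frac{1}{-28 - -1} = \frac{1}{-28 + 1} = \frac{1}{-27} = - \frac{1}{27} \approx -0.037037$)
$G{\left(D,h \right)} = \frac{-4 + h}{2 D}$ ($G{\left(D,h \right)} = \frac{h - 4}{D + D} = \frac{-4 + h}{2 D}$)
$- 2201 G{\left(-1,Y \right)} = - 2201 \frac{-4 - \frac{1}{27}}{2 \left(-1\right)} = - 2201 \cdot \frac{1}{2} \left(-1\right) \left(- \frac{109}{27}\right) = \left(-2201\right) \frac{109}{54} = - \frac{239909}{54}$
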